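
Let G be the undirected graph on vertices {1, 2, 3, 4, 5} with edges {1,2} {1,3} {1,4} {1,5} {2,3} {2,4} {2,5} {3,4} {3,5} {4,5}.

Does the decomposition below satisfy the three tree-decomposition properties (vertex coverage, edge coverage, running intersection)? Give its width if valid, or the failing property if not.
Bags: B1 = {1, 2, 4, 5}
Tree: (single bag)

No — vertex 3 appears in no bag.

A tree decomposition must satisfy three properties: every vertex lies in some bag; for every edge, both endpoints lie together in some bag; and for every vertex, the bags containing it form a connected subtree. Here vertex 3 appears in no bag, so the decomposition is invalid.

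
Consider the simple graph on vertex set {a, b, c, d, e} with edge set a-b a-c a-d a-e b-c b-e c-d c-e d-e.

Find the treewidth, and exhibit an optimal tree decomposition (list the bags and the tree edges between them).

Treewidth 3.
One optimal decomposition is:
Bags: B1 = {a, b, c, e}  B2 = {a, c, d, e}
Tree: B1–B2

Every bag has size at most 4, so the width is 4 − 1 = 3 and tw(G) ≤ 3. Conversely, {a, c, d, e} is a clique of size 4, and the vertices of any clique must share a bag in every tree decomposition; so some bag has ≥ 4 vertices and tw(G) ≥ 3. Therefore the treewidth is 3.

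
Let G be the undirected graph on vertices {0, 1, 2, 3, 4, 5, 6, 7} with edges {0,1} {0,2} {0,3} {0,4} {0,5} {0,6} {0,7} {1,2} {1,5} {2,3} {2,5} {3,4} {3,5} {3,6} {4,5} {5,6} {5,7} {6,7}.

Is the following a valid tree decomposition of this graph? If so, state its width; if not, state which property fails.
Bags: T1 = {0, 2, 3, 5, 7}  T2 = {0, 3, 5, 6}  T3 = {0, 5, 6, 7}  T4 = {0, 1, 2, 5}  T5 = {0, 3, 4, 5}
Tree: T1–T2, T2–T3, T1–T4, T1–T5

A tree decomposition must satisfy three properties: every vertex lies in some bag; for every edge, both endpoints lie together in some bag; and for every vertex, the bags containing it form a connected subtree. Here bags containing vertex 7 are not connected in the tree, so the decomposition is invalid.

No — bags containing vertex 7 are not connected in the tree.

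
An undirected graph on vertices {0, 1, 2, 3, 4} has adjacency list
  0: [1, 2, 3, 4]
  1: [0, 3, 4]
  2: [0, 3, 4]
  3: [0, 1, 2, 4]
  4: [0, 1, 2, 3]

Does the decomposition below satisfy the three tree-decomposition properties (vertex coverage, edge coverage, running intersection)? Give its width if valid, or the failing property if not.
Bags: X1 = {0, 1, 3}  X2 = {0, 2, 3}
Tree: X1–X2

No — vertex 4 appears in no bag.

A tree decomposition must satisfy three properties: every vertex lies in some bag; for every edge, both endpoints lie together in some bag; and for every vertex, the bags containing it form a connected subtree. Here vertex 4 appears in no bag, so the decomposition is invalid.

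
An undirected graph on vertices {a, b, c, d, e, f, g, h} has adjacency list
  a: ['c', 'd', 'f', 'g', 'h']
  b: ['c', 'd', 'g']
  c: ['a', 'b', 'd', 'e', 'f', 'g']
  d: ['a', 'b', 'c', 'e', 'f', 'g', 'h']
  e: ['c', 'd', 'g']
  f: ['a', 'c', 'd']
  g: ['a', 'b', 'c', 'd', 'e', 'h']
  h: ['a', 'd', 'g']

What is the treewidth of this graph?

A width-3 tree decomposition is:
Bags: B1 = {a, c, d, f}  B2 = {a, c, d, g}  B3 = {a, d, g, h}  B4 = {b, c, d, g}  B5 = {c, d, e, g}
Tree: B1–B2, B2–B3, B2–B4, B2–B5
Every bag has size at most 4, so the width is 4 − 1 = 3 and tw(G) ≤ 3. Conversely, {a, d, g, h} is a clique of size 4, and the vertices of any clique must share a bag in every tree decomposition; so some bag has ≥ 4 vertices and tw(G) ≥ 3. Hence tw(G) = 3 exactly.

3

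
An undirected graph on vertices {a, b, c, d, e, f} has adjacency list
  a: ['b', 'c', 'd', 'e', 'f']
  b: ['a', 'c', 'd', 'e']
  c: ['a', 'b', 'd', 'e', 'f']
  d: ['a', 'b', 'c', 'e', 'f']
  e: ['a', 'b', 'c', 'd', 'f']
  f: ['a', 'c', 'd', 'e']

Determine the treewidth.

4

A width-4 tree decomposition is:
Bags: B1 = {a, b, c, d, e}  B2 = {a, c, d, e, f}
Tree: B1–B2
Every bag has size at most 5, so the width is 5 − 1 = 4 and tw(G) ≤ 4. On the other hand G contains the 5-clique {a, c, d, e, f}. A clique must lie in a single bag of any decomposition, so no decomposition can have width below 4. Therefore the treewidth is 4.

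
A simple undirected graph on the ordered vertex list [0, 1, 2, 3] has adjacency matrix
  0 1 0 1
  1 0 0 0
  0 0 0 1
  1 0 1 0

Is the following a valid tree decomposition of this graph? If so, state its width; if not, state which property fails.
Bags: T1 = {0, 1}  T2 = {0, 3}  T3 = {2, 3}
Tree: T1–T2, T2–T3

Vertex coverage: the bags together contain {0, 1, 2, 3}, the full vertex set. Edge coverage: each edge of G has both endpoints in at least one bag. Running intersection: for every vertex, the bags containing it form a connected subtree. All three properties hold, so this is a valid tree decomposition of width max|bag| − 1 = 1, and hence tw(G) ≤ 1.

Yes; width 1.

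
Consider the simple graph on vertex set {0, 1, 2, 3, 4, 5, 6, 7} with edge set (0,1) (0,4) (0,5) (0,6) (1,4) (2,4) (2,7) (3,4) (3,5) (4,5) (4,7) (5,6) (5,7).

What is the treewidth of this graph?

2

A width-2 tree decomposition is:
Bags: B1 = {4, 5, 7}  B2 = {2, 4, 7}  B3 = {3, 4, 5}  B4 = {0, 4, 5}  B5 = {0, 5, 6}  B6 = {0, 1, 4}
Tree: B1–B2, B1–B3, B1–B4, B4–B5, B4–B6
The largest bag has 3 vertices, giving width 2; this decomposition certifies tw(G) ≤ 2. For the lower bound, the 3 vertices {0, 1, 4} are pairwise adjacent, and any tree decomposition puts a clique entirely inside one bag — forcing width ≥ 2. The upper and lower bounds meet at 2, so that is the treewidth.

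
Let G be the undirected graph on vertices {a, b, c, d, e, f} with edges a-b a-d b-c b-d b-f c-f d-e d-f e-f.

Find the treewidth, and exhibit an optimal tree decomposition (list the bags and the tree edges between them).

Treewidth 2.
One optimal decomposition is:
Bags: B1 = {b, c, f}  B2 = {b, d, f}  B3 = {d, e, f}  B4 = {a, b, d}
Tree: B1–B2, B2–B3, B2–B4

Each bag holds 3 vertices, so the decomposition has width 2, which upper-bounds the treewidth. On the other hand G contains the 3-clique {d, e, f}. A clique must lie in a single bag of any decomposition, so no decomposition can have width below 2. Hence tw(G) = 2 exactly.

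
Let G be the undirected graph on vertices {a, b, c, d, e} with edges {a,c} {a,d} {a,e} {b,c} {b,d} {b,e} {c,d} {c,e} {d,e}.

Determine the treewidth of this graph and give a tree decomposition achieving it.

Each bag holds 4 vertices, so the decomposition has width 3, which upper-bounds the treewidth. Conversely, {a, c, d, e} is a clique of size 4, and the vertices of any clique must share a bag in every tree decomposition; so some bag has ≥ 4 vertices and tw(G) ≥ 3. Hence tw(G) = 3 exactly.

Treewidth 3.
One such decomposition:
Bags: B1 = {a, c, d, e}  B2 = {b, c, d, e}
Tree: B1–B2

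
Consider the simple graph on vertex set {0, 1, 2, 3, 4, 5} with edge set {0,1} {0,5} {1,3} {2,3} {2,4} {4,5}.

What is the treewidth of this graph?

2

A width-2 tree decomposition is:
Bags: B1 = {0, 1, 5}  B2 = {1, 4, 5}  B3 = {1, 2, 4}  B4 = {1, 2, 3}
Tree: B1–B2, B2–B3, B3–B4
The largest bag has 3 vertices, giving width 2; this decomposition certifies tw(G) ≤ 2. Since 1–0–5–4–2–3–1 is a cycle in G, G is not acyclic. Forests are exactly the graphs of treewidth ≤ 1, so tw(G) ≥ 2. Hence tw(G) = 2 exactly.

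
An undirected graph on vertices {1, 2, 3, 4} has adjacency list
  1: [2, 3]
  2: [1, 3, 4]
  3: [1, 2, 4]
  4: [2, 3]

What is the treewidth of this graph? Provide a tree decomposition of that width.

Treewidth 2.
One optimal decomposition is:
Bags: B1 = {2, 3, 4}  B2 = {1, 2, 3}
Tree: B1–B2

Every bag has size at most 3, so the width is 3 − 1 = 2 and tw(G) ≤ 2. On the other hand G contains the 3-clique {1, 2, 3}. A clique must lie in a single bag of any decomposition, so no decomposition can have width below 2. The upper and lower bounds meet at 2, so that is the treewidth.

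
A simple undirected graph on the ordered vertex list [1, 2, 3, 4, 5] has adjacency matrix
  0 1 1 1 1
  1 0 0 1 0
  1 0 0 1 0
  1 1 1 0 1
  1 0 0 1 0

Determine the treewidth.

A width-2 tree decomposition is:
Bags: B1 = {1, 2, 4}  B2 = {1, 3, 4}  B3 = {1, 4, 5}
Tree: B1–B2, B2–B3
Every bag has size at most 3, so the width is 3 − 1 = 2 and tw(G) ≤ 2. For the lower bound, the 3 vertices {1, 2, 4} are pairwise adjacent, and any tree decomposition puts a clique entirely inside one bag — forcing width ≥ 2. Combining the bounds, tw(G) = 2.

2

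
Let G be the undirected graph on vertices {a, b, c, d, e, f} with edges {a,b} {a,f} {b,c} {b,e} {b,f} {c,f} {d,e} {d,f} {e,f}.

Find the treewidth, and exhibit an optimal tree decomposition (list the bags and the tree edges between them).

Every bag has size at most 3, so the width is 3 − 1 = 2 and tw(G) ≤ 2. Conversely, {d, e, f} is a clique of size 3, and the vertices of any clique must share a bag in every tree decomposition; so some bag has ≥ 3 vertices and tw(G) ≥ 2. Hence tw(G) = 2 exactly.

Treewidth 2.
One optimal decomposition is:
Bags: B1 = {b, e, f}  B2 = {d, e, f}  B3 = {b, c, f}  B4 = {a, b, f}
Tree: B1–B2, B1–B3, B3–B4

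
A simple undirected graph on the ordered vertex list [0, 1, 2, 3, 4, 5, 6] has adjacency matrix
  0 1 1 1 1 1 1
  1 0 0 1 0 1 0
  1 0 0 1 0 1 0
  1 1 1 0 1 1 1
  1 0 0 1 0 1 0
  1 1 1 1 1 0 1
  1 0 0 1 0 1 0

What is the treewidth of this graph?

A width-3 tree decomposition is:
Bags: B1 = {0, 1, 3, 5}  B2 = {0, 2, 3, 5}  B3 = {0, 3, 5, 6}  B4 = {0, 3, 4, 5}
Tree: B1–B2, B2–B3, B2–B4
Each bag holds 4 vertices, so the decomposition has width 3, which upper-bounds the treewidth. On the other hand G contains the 4-clique {0, 1, 3, 5}. A clique must lie in a single bag of any decomposition, so no decomposition can have width below 3. Hence tw(G) = 3 exactly.

3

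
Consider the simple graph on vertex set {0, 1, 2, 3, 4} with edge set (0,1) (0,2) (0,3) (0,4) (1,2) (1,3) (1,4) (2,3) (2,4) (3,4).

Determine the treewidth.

A width-4 tree decomposition is:
Bags: B1 = {0, 1, 2, 3, 4}
Tree: (single bag)
With just one bag of size 5, the width is 5 − 1 = 4, so tw(G) ≤ 4. For the lower bound, the 5 vertices {0, 1, 2, 3, 4} are pairwise adjacent, and any tree decomposition puts a clique entirely inside one bag — forcing width ≥ 4. Hence tw(G) = 4 exactly.

4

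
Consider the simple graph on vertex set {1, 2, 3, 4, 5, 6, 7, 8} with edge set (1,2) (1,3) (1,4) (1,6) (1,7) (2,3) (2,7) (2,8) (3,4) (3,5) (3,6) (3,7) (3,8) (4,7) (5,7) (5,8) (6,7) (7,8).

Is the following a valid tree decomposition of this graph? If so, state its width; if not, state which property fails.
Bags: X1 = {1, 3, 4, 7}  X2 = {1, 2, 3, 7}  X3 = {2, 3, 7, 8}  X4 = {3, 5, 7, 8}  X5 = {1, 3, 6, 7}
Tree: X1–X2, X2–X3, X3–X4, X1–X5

Yes; width 3.

Checking the three conditions: (i) the bags cover all of {1, 2, 3, 4, 5, 6, 7, 8}; (ii) for each edge, some bag contains both endpoints; (iii) the bags containing any fixed vertex form a subtree. All hold, so the decomposition is valid with width 4 − 1 = 3.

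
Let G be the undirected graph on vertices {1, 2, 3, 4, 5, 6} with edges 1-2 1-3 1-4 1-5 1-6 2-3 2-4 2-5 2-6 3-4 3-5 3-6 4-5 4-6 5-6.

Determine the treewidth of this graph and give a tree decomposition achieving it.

With just one bag of size 6, the width is 6 − 1 = 5, so tw(G) ≤ 5. For the lower bound, the 6 vertices {1, 2, 3, 4, 5, 6} are pairwise adjacent, and any tree decomposition puts a clique entirely inside one bag — forcing width ≥ 5. Combining the bounds, tw(G) = 5.

Treewidth 5.
One such decomposition:
Bags: B1 = {1, 2, 3, 4, 5, 6}
Tree: (single bag)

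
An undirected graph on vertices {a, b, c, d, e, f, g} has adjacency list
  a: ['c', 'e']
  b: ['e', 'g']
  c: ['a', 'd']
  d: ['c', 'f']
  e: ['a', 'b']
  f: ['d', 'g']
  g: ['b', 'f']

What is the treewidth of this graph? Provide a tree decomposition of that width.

Treewidth 2.
One optimal decomposition is:
Bags: B1 = {d, f, g}  B2 = {b, d, g}  B3 = {b, d, e}  B4 = {a, d, e}  B5 = {a, c, d}
Tree: B1–B2, B2–B3, B3–B4, B4–B5

Every bag has size at most 3, so the width is 3 − 1 = 2 and tw(G) ≤ 2. For the lower bound, G contains the cycle d–f–g–b–e–a–c–d, so G is not a forest; only forests have treewidth ≤ 1, hence tw(G) ≥ 2. Therefore the treewidth is 2.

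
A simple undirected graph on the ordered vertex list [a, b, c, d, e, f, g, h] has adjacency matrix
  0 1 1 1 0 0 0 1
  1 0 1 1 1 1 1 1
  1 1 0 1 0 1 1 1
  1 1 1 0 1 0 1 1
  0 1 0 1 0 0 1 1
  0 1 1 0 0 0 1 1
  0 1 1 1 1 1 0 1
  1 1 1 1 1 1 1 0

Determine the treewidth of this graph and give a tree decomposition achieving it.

Treewidth 4.
One such decomposition:
Bags: B1 = {b, d, e, g, h}  B2 = {b, c, d, g, h}  B3 = {b, c, f, g, h}  B4 = {a, b, c, d, h}
Tree: B1–B2, B2–B3, B2–B4

Every bag has size at most 5, so the width is 5 − 1 = 4 and tw(G) ≤ 4. On the other hand G contains the 5-clique {b, d, e, g, h}. A clique must lie in a single bag of any decomposition, so no decomposition can have width below 4. Hence tw(G) = 4 exactly.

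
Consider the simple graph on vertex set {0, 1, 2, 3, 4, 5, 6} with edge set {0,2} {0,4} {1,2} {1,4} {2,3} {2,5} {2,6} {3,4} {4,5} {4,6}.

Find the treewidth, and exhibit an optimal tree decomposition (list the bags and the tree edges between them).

Every bag has size at most 3, so the width is 3 − 1 = 2 and tw(G) ≤ 2. Since 4–0–2–6–4 is a cycle in G, G is not acyclic. Forests are exactly the graphs of treewidth ≤ 1, so tw(G) ≥ 2. Therefore the treewidth is 2.

Treewidth 2.
Bags: B1 = {0, 2, 4}  B2 = {2, 4, 6}  B3 = {2, 4, 5}  B4 = {1, 2, 4}  B5 = {2, 3, 4}
Tree: B1–B2, B2–B3, B3–B4, B4–B5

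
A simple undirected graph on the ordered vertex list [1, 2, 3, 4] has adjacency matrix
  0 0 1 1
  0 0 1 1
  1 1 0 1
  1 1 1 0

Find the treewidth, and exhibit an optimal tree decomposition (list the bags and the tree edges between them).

Every bag has size at most 3, so the width is 3 − 1 = 2 and tw(G) ≤ 2. For the lower bound, the 3 vertices {1, 3, 4} are pairwise adjacent, and any tree decomposition puts a clique entirely inside one bag — forcing width ≥ 2. Therefore the treewidth is 2.

Treewidth 2.
One such decomposition:
Bags: B1 = {1, 3, 4}  B2 = {2, 3, 4}
Tree: B1–B2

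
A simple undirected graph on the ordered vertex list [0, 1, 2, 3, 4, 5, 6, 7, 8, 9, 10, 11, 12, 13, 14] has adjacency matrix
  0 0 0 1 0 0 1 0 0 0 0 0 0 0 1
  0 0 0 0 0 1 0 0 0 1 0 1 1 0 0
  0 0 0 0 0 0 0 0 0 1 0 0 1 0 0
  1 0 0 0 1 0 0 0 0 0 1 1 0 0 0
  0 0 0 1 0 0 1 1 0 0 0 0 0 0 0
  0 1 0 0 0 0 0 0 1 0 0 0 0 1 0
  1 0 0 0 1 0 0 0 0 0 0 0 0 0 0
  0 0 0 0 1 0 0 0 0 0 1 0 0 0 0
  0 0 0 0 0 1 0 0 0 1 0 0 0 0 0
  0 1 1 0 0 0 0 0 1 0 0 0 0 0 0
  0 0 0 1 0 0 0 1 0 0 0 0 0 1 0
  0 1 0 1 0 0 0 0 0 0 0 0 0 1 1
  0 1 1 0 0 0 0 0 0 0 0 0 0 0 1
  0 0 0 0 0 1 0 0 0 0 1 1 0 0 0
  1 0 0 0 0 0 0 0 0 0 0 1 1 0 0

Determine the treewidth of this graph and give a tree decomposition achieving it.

Treewidth 3.
Bags: B1 = {0, 4, 6, 7}  B2 = {0, 3, 4, 7}  B3 = {0, 3, 7, 10}  B4 = {0, 3, 10, 14}  B5 = {3, 10, 11, 14}  B6 = {10, 11, 13, 14}  B7 = {11, 12, 13, 14}  B8 = {1, 11, 12, 13}  B9 = {1, 5, 12, 13}  B10 = {1, 2, 5, 12}  B11 = {1, 2, 5, 9}  B12 = {2, 5, 8, 9}
Tree: B1–B2, B2–B3, B3–B4, B4–B5, B5–B6, B6–B7, B7–B8, B8–B9, B9–B10, B10–B11, B11–B12

Every bag has size at most 4, so the width is 4 − 1 = 3 and tw(G) ≤ 3. For the lower bound: the 4 vertex sets {4,6,7}, {0}, {3}, {10,11,13,14} are disjoint, each induces a connected subgraph, and every pair is joined by at least one edge of G. Contracting each set to a single vertex therefore yields K_{4} as a minor, and since treewidth is minor-monotone, tw(G) ≥ tw(K_{4}) = 3. Hence tw(G) = 3 exactly.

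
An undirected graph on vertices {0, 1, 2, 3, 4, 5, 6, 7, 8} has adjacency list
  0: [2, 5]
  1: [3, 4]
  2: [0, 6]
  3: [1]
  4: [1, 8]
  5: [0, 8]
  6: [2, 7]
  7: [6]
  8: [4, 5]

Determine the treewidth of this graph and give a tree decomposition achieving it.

The largest bag has 2 vertices, giving width 1; this decomposition certifies tw(G) ≤ 1. Any graph with an edge has treewidth ≥ 1, and G has the edge 3–1. Combining the bounds, tw(G) = 1.

Treewidth 1.
One such decomposition:
Bags: B1 = {1, 3}  B2 = {1, 4}  B3 = {4, 8}  B4 = {5, 8}  B5 = {0, 5}  B6 = {0, 2}  B7 = {2, 6}  B8 = {6, 7}
Tree: B1–B2, B2–B3, B3–B4, B4–B5, B5–B6, B6–B7, B7–B8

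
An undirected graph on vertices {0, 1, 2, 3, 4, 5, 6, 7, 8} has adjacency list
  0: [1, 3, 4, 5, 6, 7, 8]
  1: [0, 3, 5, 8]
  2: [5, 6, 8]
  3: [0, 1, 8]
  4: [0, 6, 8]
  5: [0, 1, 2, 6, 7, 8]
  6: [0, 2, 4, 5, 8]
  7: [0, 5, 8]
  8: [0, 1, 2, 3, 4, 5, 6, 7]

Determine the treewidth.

A width-3 tree decomposition is:
Bags: B1 = {0, 1, 5, 8}  B2 = {0, 1, 3, 8}  B3 = {0, 5, 6, 8}  B4 = {0, 4, 6, 8}  B5 = {0, 5, 7, 8}  B6 = {2, 5, 6, 8}
Tree: B1–B2, B1–B3, B3–B4, B1–B5, B3–B6
The largest bag has 4 vertices, giving width 3; this decomposition certifies tw(G) ≤ 3. On the other hand G contains the 4-clique {0, 1, 3, 8}. A clique must lie in a single bag of any decomposition, so no decomposition can have width below 3. Combining the bounds, tw(G) = 3.

3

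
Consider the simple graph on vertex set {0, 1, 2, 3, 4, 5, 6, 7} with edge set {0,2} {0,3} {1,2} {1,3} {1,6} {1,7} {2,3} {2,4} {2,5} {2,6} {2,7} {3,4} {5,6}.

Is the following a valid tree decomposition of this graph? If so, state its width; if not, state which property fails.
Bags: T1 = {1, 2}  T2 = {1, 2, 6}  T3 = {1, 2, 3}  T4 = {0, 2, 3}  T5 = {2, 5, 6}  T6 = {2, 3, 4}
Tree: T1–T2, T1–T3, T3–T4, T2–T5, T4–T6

No — vertex 7 appears in no bag.

A tree decomposition must satisfy three properties: every vertex lies in some bag; for every edge, both endpoints lie together in some bag; and for every vertex, the bags containing it form a connected subtree. Here vertex 7 appears in no bag, so the decomposition is invalid.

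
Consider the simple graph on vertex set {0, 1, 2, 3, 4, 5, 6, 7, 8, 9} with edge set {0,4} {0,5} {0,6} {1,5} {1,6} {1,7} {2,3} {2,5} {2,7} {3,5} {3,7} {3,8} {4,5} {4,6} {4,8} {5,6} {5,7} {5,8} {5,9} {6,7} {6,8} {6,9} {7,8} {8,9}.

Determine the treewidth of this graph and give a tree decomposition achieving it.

Treewidth 3.
One optimal decomposition is:
Bags: B1 = {4, 5, 6, 8}  B2 = {5, 6, 7, 8}  B3 = {3, 5, 7, 8}  B4 = {0, 4, 5, 6}  B5 = {5, 6, 8, 9}  B6 = {1, 5, 6, 7}  B7 = {2, 3, 5, 7}
Tree: B1–B2, B2–B3, B1–B4, B2–B5, B2–B6, B3–B7

Each bag holds 4 vertices, so the decomposition has width 3, which upper-bounds the treewidth. For the lower bound, the 4 vertices {2, 3, 5, 7} are pairwise adjacent, and any tree decomposition puts a clique entirely inside one bag — forcing width ≥ 3. Combining the bounds, tw(G) = 3.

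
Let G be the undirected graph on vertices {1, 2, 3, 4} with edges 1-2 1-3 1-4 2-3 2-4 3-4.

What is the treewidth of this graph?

A width-3 tree decomposition is:
Bags: B1 = {1, 2, 3, 4}
Tree: (single bag)
A single bag containing all 4 vertices is trivially a valid decomposition of width 3. For the lower bound, the 4 vertices {1, 2, 3, 4} are pairwise adjacent, and any tree decomposition puts a clique entirely inside one bag — forcing width ≥ 3. Hence tw(G) = 3 exactly.

3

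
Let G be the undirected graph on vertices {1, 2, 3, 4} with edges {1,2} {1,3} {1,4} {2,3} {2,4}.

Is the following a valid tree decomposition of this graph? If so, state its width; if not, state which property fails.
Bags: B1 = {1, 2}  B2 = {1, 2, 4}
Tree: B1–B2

A tree decomposition must satisfy three properties: every vertex lies in some bag; for every edge, both endpoints lie together in some bag; and for every vertex, the bags containing it form a connected subtree. Here vertex 3 appears in no bag, so the decomposition is invalid.

No — vertex 3 appears in no bag.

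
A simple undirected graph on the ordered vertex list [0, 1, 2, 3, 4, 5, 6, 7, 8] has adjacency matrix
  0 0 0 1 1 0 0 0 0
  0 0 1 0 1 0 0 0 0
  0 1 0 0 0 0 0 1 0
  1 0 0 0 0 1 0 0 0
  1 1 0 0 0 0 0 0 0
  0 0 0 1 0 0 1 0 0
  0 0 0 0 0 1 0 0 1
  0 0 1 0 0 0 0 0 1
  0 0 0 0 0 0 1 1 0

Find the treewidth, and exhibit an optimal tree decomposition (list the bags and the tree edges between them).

Treewidth 2.
One such decomposition:
Bags: B1 = {6, 7, 8}  B2 = {2, 6, 7}  B3 = {1, 2, 6}  B4 = {1, 4, 6}  B5 = {0, 4, 6}  B6 = {0, 3, 6}  B7 = {3, 5, 6}
Tree: B1–B2, B2–B3, B3–B4, B4–B5, B5–B6, B6–B7

Each bag holds 3 vertices, so the decomposition has width 2, which upper-bounds the treewidth. The edges 6–8–7–2–1–4–0–3–5–6 form a cycle, so G is not a tree and its treewidth is at least 2. Hence tw(G) = 2 exactly.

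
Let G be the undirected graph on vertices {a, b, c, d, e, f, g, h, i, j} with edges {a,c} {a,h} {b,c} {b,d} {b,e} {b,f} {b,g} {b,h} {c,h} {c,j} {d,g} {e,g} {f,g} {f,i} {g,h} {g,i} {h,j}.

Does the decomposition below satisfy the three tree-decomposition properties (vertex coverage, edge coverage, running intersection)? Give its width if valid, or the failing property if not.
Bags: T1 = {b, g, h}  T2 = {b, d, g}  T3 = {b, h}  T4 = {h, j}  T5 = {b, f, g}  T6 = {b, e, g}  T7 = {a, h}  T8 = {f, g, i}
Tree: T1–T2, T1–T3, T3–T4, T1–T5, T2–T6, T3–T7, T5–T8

A tree decomposition must satisfy three properties: every vertex lies in some bag; for every edge, both endpoints lie together in some bag; and for every vertex, the bags containing it form a connected subtree. Here vertex c appears in no bag, so the decomposition is invalid.

No — vertex c appears in no bag.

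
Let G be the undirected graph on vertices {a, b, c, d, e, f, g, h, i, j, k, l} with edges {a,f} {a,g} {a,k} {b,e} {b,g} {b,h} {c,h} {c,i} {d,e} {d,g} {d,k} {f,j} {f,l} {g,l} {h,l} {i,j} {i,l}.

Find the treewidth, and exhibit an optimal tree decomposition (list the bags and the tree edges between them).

Treewidth 3.
Bags: B1 = {c, h, i, j}  B2 = {h, i, j, l}  B3 = {f, h, j, l}  B4 = {b, f, h, l}  B5 = {b, f, g, l}  B6 = {a, b, f, g}  B7 = {a, b, e, g}  B8 = {a, d, e, g}  B9 = {a, d, e, k}
Tree: B1–B2, B2–B3, B3–B4, B4–B5, B5–B6, B6–B7, B7–B8, B8–B9

Every bag has size at most 4, so the width is 4 − 1 = 3 and tw(G) ≤ 3. For the lower bound: the 4 vertex sets {c,i,j}, {h}, {l}, {a,b,f,g} are disjoint, each induces a connected subgraph, and every pair is joined by at least one edge of G. Contracting each set to a single vertex therefore yields K_{4} as a minor, and since treewidth is minor-monotone, tw(G) ≥ tw(K_{4}) = 3. The upper and lower bounds meet at 3, so that is the treewidth.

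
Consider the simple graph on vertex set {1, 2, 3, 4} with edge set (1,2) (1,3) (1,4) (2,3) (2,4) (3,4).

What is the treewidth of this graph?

A width-3 tree decomposition is:
Bags: B1 = {1, 2, 3, 4}
Tree: (single bag)
With just one bag of size 4, the width is 4 − 1 = 3, so tw(G) ≤ 3. On the other hand G contains the 4-clique {1, 2, 3, 4}. A clique must lie in a single bag of any decomposition, so no decomposition can have width below 3. The upper and lower bounds meet at 3, so that is the treewidth.

3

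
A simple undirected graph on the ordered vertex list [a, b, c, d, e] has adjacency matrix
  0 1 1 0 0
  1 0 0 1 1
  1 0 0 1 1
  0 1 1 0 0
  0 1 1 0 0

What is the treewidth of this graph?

2

A width-2 tree decomposition is:
Bags: B1 = {a, b, c}  B2 = {b, c, e}  B3 = {b, c, d}
Tree: B1–B2, B2–B3
Each bag holds 3 vertices, so the decomposition has width 2, which upper-bounds the treewidth. Since c–a–b–e–c is a cycle in G, G is not acyclic. Forests are exactly the graphs of treewidth ≤ 1, so tw(G) ≥ 2. Hence tw(G) = 2 exactly.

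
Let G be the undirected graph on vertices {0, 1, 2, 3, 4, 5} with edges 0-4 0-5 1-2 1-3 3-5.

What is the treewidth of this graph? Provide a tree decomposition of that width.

Treewidth 1.
One such decomposition:
Bags: B1 = {0, 4}  B2 = {0, 5}  B3 = {3, 5}  B4 = {1, 3}  B5 = {1, 2}
Tree: B1–B2, B2–B3, B3–B4, B4–B5

Each bag holds 2 vertices, so the decomposition has width 1, which upper-bounds the treewidth. Any graph with an edge has treewidth ≥ 1, and G has the edge 4–0. Therefore the treewidth is 1.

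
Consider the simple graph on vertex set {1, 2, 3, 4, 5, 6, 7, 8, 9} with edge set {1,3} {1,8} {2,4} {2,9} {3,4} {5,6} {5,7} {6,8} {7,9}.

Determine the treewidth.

A width-2 tree decomposition is:
Bags: B1 = {2, 7, 9}  B2 = {2, 4, 7}  B3 = {3, 4, 7}  B4 = {1, 3, 7}  B5 = {1, 7, 8}  B6 = {6, 7, 8}  B7 = {5, 6, 7}
Tree: B1–B2, B2–B3, B3–B4, B4–B5, B5–B6, B6–B7
Every bag has size at most 3, so the width is 3 − 1 = 2 and tw(G) ≤ 2. Since 7–9–2–4–3–1–8–6–5–7 is a cycle in G, G is not acyclic. Forests are exactly the graphs of treewidth ≤ 1, so tw(G) ≥ 2. Hence tw(G) = 2 exactly.

2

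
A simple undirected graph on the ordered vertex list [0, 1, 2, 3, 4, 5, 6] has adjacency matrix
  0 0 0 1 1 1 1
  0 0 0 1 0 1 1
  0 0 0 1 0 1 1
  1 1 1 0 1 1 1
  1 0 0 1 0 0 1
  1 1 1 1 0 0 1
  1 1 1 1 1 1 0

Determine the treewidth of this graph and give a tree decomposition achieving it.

Treewidth 3.
One such decomposition:
Bags: B1 = {0, 3, 5, 6}  B2 = {1, 3, 5, 6}  B3 = {0, 3, 4, 6}  B4 = {2, 3, 5, 6}
Tree: B1–B2, B1–B3, B1–B4

Each bag holds 4 vertices, so the decomposition has width 3, which upper-bounds the treewidth. Conversely, {0, 3, 4, 6} is a clique of size 4, and the vertices of any clique must share a bag in every tree decomposition; so some bag has ≥ 4 vertices and tw(G) ≥ 3. Combining the bounds, tw(G) = 3.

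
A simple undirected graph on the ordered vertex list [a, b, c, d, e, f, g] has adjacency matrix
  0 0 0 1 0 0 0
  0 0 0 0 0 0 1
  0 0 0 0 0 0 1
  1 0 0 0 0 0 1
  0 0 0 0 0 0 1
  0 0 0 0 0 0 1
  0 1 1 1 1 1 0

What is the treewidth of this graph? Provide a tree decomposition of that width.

Treewidth 1.
One such decomposition:
Bags: B1 = {a, d}  B2 = {d, g}  B3 = {b, g}  B4 = {e, g}  B5 = {c, g}  B6 = {f, g}
Tree: B1–B2, B2–B3, B3–B4, B3–B5, B5–B6

Each bag holds 2 vertices, so the decomposition has width 1, which upper-bounds the treewidth. Since G has at least one edge (e.g. a–d), it is not an edgeless graph, so tw(G) ≥ 1. Combining the bounds, tw(G) = 1.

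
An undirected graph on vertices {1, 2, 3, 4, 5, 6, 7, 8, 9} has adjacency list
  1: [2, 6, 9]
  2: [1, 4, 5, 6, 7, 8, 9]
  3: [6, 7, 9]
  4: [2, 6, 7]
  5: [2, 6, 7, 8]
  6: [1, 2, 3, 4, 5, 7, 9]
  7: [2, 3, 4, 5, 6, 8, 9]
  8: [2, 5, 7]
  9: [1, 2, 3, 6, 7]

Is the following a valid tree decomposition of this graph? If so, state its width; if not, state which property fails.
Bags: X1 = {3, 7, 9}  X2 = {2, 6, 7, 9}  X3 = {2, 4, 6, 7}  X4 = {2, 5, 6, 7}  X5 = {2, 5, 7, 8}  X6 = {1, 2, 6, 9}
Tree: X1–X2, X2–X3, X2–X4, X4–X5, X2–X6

No — edge (6,3) lies in no bag.

A tree decomposition must satisfy three properties: every vertex lies in some bag; for every edge, both endpoints lie together in some bag; and for every vertex, the bags containing it form a connected subtree. Here edge (6,3) lies in no bag, so the decomposition is invalid.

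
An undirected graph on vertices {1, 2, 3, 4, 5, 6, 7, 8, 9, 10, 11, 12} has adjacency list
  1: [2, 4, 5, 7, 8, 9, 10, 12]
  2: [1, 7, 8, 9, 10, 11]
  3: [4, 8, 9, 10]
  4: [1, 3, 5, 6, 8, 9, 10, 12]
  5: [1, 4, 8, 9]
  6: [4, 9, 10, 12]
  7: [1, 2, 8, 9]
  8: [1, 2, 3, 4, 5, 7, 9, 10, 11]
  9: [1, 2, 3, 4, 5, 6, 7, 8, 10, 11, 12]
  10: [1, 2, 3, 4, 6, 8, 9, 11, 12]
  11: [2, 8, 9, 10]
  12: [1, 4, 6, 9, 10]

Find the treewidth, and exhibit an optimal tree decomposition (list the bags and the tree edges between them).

The largest bag has 5 vertices, giving width 4; this decomposition certifies tw(G) ≤ 4. Conversely, {2, 8, 9, 10, 11} is a clique of size 5, and the vertices of any clique must share a bag in every tree decomposition; so some bag has ≥ 5 vertices and tw(G) ≥ 4. The upper and lower bounds meet at 4, so that is the treewidth.

Treewidth 4.
One such decomposition:
Bags: B1 = {1, 2, 8, 9, 10}  B2 = {1, 4, 8, 9, 10}  B3 = {3, 4, 8, 9, 10}  B4 = {1, 4, 5, 8, 9}  B5 = {1, 2, 7, 8, 9}  B6 = {1, 4, 9, 10, 12}  B7 = {4, 6, 9, 10, 12}  B8 = {2, 8, 9, 10, 11}
Tree: B1–B2, B2–B3, B2–B4, B1–B5, B2–B6, B6–B7, B1–B8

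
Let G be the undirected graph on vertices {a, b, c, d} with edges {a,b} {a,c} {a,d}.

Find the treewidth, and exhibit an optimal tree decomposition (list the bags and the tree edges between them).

Treewidth 1.
One optimal decomposition is:
Bags: B1 = {a, b}  B2 = {a, d}  B3 = {a, c}
Tree: B1–B2, B2–B3

The largest bag has 2 vertices, giving width 1; this decomposition certifies tw(G) ≤ 1. Any graph with an edge has treewidth ≥ 1, and G has the edge b–a. Hence tw(G) = 1 exactly.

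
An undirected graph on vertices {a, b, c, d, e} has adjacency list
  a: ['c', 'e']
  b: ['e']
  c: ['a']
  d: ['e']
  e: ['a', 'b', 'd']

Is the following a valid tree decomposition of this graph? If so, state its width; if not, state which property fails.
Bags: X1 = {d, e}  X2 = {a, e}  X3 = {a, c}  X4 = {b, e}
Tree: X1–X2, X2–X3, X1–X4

Checking the three conditions: (i) the bags cover all of {a, b, c, d, e}; (ii) for each edge, some bag contains both endpoints; (iii) the bags containing any fixed vertex form a subtree. All hold, so the decomposition is valid with width 2 − 1 = 1.

Yes; width 1.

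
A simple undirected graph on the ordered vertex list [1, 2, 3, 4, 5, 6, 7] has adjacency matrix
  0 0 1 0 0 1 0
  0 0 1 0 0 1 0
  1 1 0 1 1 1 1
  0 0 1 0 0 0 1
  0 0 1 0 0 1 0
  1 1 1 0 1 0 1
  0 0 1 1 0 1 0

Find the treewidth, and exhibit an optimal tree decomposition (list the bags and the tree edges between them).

Every bag has size at most 3, so the width is 3 − 1 = 2 and tw(G) ≤ 2. On the other hand G contains the 3-clique {3, 4, 7}. A clique must lie in a single bag of any decomposition, so no decomposition can have width below 2. The upper and lower bounds meet at 2, so that is the treewidth.

Treewidth 2.
One optimal decomposition is:
Bags: B1 = {3, 4, 7}  B2 = {3, 6, 7}  B3 = {1, 3, 6}  B4 = {3, 5, 6}  B5 = {2, 3, 6}
Tree: B1–B2, B2–B3, B3–B4, B4–B5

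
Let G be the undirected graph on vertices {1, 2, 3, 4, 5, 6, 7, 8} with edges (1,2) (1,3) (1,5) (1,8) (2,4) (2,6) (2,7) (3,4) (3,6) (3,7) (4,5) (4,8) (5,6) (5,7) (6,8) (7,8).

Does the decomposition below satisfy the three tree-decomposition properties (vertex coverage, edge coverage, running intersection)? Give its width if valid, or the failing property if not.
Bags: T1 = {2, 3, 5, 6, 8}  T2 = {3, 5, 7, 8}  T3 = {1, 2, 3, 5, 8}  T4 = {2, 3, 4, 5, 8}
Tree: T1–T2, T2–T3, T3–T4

No — edge (2,7) lies in no bag.

A tree decomposition must satisfy three properties: every vertex lies in some bag; for every edge, both endpoints lie together in some bag; and for every vertex, the bags containing it form a connected subtree. Here edge (2,7) lies in no bag, so the decomposition is invalid.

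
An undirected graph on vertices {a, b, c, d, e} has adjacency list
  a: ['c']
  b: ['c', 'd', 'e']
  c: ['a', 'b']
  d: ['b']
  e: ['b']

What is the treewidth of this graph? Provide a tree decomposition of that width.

Treewidth 1.
One such decomposition:
Bags: B1 = {b, e}  B2 = {b, c}  B3 = {b, d}  B4 = {a, c}
Tree: B1–B2, B1–B3, B2–B4

Every bag has size at most 2, so the width is 2 − 1 = 1 and tw(G) ≤ 1. Any graph with an edge has treewidth ≥ 1, and G has the edge e–b. Therefore the treewidth is 1.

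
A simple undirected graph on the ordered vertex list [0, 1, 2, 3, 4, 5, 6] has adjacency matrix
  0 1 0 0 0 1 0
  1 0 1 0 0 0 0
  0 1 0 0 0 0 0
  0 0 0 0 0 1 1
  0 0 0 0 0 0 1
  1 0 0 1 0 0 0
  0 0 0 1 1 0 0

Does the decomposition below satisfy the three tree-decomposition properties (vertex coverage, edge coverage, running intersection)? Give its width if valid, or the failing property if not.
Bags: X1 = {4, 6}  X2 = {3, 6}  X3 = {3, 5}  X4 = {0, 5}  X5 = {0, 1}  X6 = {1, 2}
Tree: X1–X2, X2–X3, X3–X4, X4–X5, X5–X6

Every vertex of G appears in some bag (union = {0, 1, 2, 3, 4, 5, 6}); every edge is covered by a bag; and for each vertex v the set of bags containing v is connected in the bag tree. The decomposition is therefore valid. The largest bag has 2 vertices, so the width is 1.

Yes; width 1.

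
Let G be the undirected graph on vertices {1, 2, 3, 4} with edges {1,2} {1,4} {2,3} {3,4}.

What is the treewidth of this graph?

2

A width-2 tree decomposition is:
Bags: B1 = {1, 3, 4}  B2 = {1, 2, 3}
Tree: B1–B2
The largest bag has 3 vertices, giving width 2; this decomposition certifies tw(G) ≤ 2. For the lower bound, G contains the cycle 1–4–3–2–1, so G is not a forest; only forests have treewidth ≤ 1, hence tw(G) ≥ 2. Combining the bounds, tw(G) = 2.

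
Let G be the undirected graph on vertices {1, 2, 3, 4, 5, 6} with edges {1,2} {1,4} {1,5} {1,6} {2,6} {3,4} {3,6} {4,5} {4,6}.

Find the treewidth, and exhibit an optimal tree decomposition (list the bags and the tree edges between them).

Every bag has size at most 3, so the width is 3 − 1 = 2 and tw(G) ≤ 2. Conversely, {1, 2, 6} is a clique of size 3, and the vertices of any clique must share a bag in every tree decomposition; so some bag has ≥ 3 vertices and tw(G) ≥ 2. Hence tw(G) = 2 exactly.

Treewidth 2.
One optimal decomposition is:
Bags: B1 = {1, 4, 6}  B2 = {3, 4, 6}  B3 = {1, 4, 5}  B4 = {1, 2, 6}
Tree: B1–B2, B1–B3, B1–B4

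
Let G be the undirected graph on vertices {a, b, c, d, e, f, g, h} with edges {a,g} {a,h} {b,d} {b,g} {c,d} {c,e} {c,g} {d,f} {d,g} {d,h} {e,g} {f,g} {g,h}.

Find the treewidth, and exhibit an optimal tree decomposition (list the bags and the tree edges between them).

Treewidth 2.
One such decomposition:
Bags: B1 = {d, f, g}  B2 = {c, d, g}  B3 = {d, g, h}  B4 = {c, e, g}  B5 = {b, d, g}  B6 = {a, g, h}
Tree: B1–B2, B2–B3, B2–B4, B2–B5, B3–B6

Each bag holds 3 vertices, so the decomposition has width 2, which upper-bounds the treewidth. For the lower bound, the 3 vertices {d, g, h} are pairwise adjacent, and any tree decomposition puts a clique entirely inside one bag — forcing width ≥ 2. The upper and lower bounds meet at 2, so that is the treewidth.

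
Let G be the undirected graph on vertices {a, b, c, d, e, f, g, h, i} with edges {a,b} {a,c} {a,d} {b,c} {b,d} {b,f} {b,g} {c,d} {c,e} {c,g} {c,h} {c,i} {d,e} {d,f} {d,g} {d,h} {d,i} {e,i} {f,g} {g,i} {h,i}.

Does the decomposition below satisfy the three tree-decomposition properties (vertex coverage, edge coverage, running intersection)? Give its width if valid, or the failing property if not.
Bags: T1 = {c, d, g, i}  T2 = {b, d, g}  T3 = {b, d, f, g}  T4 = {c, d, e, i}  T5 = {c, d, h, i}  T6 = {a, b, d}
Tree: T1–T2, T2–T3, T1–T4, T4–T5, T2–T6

A tree decomposition must satisfy three properties: every vertex lies in some bag; for every edge, both endpoints lie together in some bag; and for every vertex, the bags containing it form a connected subtree. Here edge (c,b) lies in no bag, so the decomposition is invalid.

No — edge (c,b) lies in no bag.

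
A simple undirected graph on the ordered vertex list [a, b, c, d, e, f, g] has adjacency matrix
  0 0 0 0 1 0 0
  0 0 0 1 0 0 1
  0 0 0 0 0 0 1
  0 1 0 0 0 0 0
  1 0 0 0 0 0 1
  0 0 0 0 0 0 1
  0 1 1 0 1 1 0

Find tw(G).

1

A width-1 tree decomposition is:
Bags: B1 = {c, g}  B2 = {f, g}  B3 = {b, g}  B4 = {b, d}  B5 = {e, g}  B6 = {a, e}
Tree: B1–B2, B1–B3, B3–B4, B2–B5, B5–B6
The largest bag has 2 vertices, giving width 1; this decomposition certifies tw(G) ≤ 1. Since G has at least one edge (e.g. g–c), it is not an edgeless graph, so tw(G) ≥ 1. Combining the bounds, tw(G) = 1.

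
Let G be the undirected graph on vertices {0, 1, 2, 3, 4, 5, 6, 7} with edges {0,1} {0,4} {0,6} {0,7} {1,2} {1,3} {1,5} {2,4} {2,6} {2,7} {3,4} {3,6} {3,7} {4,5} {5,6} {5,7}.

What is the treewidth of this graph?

4

A width-4 tree decomposition is:
Bags: B1 = {0, 1, 2, 3, 5}  B2 = {0, 2, 3, 5, 7}  B3 = {0, 2, 3, 4, 5}  B4 = {0, 2, 3, 5, 6}
Tree: B1–B2, B2–B3, B3–B4
Each bag holds 5 vertices, so the decomposition has width 4, which upper-bounds the treewidth. For the lower bound: the 5 vertex sets {1,5}, {3,7}, {0,4}, {2}, {6} are disjoint, each induces a connected subgraph, and every pair is joined by at least one edge of G. Contracting each set to a single vertex therefore yields K_{5} as a minor, and since treewidth is minor-monotone, tw(G) ≥ tw(K_{5}) = 4. Hence tw(G) = 4 exactly.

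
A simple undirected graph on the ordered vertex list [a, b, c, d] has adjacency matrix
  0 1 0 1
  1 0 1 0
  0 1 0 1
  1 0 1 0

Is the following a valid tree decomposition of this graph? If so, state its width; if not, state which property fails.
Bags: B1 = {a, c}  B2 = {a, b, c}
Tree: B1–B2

No — vertex d appears in no bag.

A tree decomposition must satisfy three properties: every vertex lies in some bag; for every edge, both endpoints lie together in some bag; and for every vertex, the bags containing it form a connected subtree. Here vertex d appears in no bag, so the decomposition is invalid.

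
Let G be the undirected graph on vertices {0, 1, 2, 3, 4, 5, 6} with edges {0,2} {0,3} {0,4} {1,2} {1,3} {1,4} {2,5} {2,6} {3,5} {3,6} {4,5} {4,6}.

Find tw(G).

A width-3 tree decomposition is:
Bags: B1 = {2, 3, 4, 6}  B2 = {2, 3, 4, 5}  B3 = {1, 2, 3, 4}  B4 = {0, 2, 3, 4}
Tree: B1–B2, B2–B3, B3–B4
Each bag holds 4 vertices, so the decomposition has width 3, which upper-bounds the treewidth. For the lower bound: the 4 vertex sets {2,6}, {3,5}, {4}, {1} are disjoint, each induces a connected subgraph, and every pair is joined by at least one edge of G. Contracting each set to a single vertex therefore yields K_{4} as a minor, and since treewidth is minor-monotone, tw(G) ≥ tw(K_{4}) = 3. Therefore the treewidth is 3.

3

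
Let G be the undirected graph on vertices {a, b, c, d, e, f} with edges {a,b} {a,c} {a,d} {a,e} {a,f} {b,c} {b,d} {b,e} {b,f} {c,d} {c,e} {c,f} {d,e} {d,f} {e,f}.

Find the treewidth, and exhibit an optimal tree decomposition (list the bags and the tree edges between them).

Treewidth 5.
One such decomposition:
Bags: B1 = {a, b, c, d, e, f}
Tree: (single bag)

A single bag containing all 6 vertices is trivially a valid decomposition of width 5. On the other hand G contains the 6-clique {a, b, c, d, e, f}. A clique must lie in a single bag of any decomposition, so no decomposition can have width below 5. The upper and lower bounds meet at 5, so that is the treewidth.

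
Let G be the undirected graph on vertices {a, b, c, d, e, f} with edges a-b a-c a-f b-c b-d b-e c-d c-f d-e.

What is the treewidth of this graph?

A width-2 tree decomposition is:
Bags: B1 = {a, b, c}  B2 = {b, c, d}  B3 = {b, d, e}  B4 = {a, c, f}
Tree: B1–B2, B2–B3, B1–B4
The largest bag has 3 vertices, giving width 2; this decomposition certifies tw(G) ≤ 2. For the lower bound, the 3 vertices {b, d, e} are pairwise adjacent, and any tree decomposition puts a clique entirely inside one bag — forcing width ≥ 2. The upper and lower bounds meet at 2, so that is the treewidth.

2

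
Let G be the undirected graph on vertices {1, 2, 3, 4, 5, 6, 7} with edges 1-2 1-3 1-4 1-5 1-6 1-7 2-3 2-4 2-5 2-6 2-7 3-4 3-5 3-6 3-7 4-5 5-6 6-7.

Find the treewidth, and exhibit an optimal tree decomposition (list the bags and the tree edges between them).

Every bag has size at most 5, so the width is 5 − 1 = 4 and tw(G) ≤ 4. For the lower bound, the 5 vertices {1, 2, 3, 4, 5} are pairwise adjacent, and any tree decomposition puts a clique entirely inside one bag — forcing width ≥ 4. The upper and lower bounds meet at 4, so that is the treewidth.

Treewidth 4.
One such decomposition:
Bags: B1 = {1, 2, 3, 5, 6}  B2 = {1, 2, 3, 6, 7}  B3 = {1, 2, 3, 4, 5}
Tree: B1–B2, B1–B3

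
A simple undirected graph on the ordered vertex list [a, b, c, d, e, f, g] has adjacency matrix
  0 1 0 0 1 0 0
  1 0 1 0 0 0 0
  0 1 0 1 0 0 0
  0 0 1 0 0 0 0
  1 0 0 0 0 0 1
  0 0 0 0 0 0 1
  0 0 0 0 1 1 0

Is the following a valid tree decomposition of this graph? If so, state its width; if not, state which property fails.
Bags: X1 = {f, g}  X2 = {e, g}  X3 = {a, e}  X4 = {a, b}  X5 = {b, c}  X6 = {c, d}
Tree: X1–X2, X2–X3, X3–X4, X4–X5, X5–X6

Yes; width 1.

Checking the three conditions: (i) the bags cover all of {a, b, c, d, e, f, g}; (ii) for each edge, some bag contains both endpoints; (iii) the bags containing any fixed vertex form a subtree. All hold, so the decomposition is valid with width 2 − 1 = 1.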